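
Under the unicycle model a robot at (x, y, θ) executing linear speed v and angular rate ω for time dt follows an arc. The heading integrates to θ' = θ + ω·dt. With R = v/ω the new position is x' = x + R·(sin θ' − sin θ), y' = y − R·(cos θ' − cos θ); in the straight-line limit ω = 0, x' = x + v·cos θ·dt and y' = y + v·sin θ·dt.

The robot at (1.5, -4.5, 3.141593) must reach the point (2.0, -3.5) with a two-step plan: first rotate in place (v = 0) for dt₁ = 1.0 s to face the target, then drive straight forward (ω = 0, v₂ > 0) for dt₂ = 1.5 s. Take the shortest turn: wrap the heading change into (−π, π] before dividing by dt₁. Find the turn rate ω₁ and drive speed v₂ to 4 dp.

heading to target = atan2(-3.5−-4.5, 2−1.5) = 1.1071
Δθ = wrap(1.1071 − 3.1416) = -2.0344; ω₁ = Δθ/dt₁ = -2.0344
distance = √((2−1.5)² + (-3.5−-4.5)²) = 1.1180; v₂ = distance/dt₂ = 0.7454

ω₁ = -2.0344, v₂ = 0.7454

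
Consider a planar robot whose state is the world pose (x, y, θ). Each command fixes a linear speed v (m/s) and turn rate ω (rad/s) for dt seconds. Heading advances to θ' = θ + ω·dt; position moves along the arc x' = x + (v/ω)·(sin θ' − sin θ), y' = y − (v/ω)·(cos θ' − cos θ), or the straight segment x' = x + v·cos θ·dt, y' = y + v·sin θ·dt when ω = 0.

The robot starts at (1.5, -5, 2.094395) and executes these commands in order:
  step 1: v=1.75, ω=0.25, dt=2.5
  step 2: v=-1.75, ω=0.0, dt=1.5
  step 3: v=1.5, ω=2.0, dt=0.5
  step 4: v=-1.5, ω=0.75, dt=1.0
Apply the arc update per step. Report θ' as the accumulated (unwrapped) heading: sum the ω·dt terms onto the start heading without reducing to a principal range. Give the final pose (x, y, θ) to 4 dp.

step 1: θ'=2.7194 (R=7.0000) → pose (-1.6938, -2.1147, 2.7194)
step 2: θ'=2.7194 (straight) → pose (0.7007, -3.1903, 2.7194)
step 3: θ'=3.7194 (R=0.7500) → pose (-0.0163, -3.2462, 3.7194)
step 4: θ'=4.4694 (R=-2.0000) → pose (0.8326, -2.0521, 4.4694)

(0.8326, -2.0521, 4.4694)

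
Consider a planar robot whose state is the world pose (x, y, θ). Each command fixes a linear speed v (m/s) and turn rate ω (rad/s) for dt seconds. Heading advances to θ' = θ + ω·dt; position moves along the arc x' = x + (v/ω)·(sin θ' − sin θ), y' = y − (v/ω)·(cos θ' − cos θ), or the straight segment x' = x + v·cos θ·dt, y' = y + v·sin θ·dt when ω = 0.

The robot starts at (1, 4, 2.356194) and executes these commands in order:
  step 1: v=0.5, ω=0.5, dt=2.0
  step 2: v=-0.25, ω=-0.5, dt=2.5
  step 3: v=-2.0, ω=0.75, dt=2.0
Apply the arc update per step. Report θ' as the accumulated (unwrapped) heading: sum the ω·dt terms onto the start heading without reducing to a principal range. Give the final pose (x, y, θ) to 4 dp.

(4.1048, 3.0130, 3.6062)

step 1: θ'=3.3562 (R=1.0000) → pose (0.0799, 4.2700, 3.3562)
step 2: θ'=2.1062 (R=0.5000) → pose (0.6164, 4.0365, 2.1062)
step 3: θ'=3.6062 (R=-2.6667) → pose (4.1048, 3.0130, 3.6062)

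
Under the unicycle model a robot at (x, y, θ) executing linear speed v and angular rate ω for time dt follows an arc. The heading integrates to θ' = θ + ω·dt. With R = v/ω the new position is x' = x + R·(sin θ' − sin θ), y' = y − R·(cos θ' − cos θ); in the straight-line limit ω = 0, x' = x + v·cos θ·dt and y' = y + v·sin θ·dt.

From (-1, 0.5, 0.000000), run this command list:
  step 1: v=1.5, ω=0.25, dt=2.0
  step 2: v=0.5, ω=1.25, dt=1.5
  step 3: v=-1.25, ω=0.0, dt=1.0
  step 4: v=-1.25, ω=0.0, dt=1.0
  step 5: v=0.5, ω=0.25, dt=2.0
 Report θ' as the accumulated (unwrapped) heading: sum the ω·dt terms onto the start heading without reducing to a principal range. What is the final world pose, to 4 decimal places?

(2.9025, 0.6282, 2.8750)

step 1: θ'=0.5000 (R=6.0000) → pose (1.8766, 1.2345, 0.5000)
step 2: θ'=2.3750 (R=0.4000) → pose (1.9623, 1.8736, 2.3750)
step 3: θ'=2.3750 (straight) → pose (2.8626, 1.0065, 2.3750)
step 4: θ'=2.3750 (straight) → pose (3.7630, 0.1394, 2.3750)
step 5: θ'=2.8750 (R=2.0000) → pose (2.9025, 0.6282, 2.8750)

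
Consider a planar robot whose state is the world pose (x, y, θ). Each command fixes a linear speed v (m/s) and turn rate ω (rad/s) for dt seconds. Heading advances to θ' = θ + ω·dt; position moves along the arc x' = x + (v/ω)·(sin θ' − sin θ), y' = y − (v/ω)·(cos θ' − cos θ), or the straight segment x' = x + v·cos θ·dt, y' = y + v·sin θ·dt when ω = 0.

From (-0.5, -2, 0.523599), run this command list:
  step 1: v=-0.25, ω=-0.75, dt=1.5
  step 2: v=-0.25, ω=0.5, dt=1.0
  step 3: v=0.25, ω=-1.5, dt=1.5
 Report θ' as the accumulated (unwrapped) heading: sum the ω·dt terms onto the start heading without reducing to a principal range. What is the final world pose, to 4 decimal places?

(-0.9860, -2.1841, -2.3514)

step 1: θ'=-0.6014 (R=0.3333) → pose (-0.8553, -1.9862, -0.6014)
step 2: θ'=-0.1014 (R=-0.5000) → pose (-1.0876, -1.9010, -0.1014)
step 3: θ'=-2.3514 (R=-0.1667) → pose (-0.9860, -2.1841, -2.3514)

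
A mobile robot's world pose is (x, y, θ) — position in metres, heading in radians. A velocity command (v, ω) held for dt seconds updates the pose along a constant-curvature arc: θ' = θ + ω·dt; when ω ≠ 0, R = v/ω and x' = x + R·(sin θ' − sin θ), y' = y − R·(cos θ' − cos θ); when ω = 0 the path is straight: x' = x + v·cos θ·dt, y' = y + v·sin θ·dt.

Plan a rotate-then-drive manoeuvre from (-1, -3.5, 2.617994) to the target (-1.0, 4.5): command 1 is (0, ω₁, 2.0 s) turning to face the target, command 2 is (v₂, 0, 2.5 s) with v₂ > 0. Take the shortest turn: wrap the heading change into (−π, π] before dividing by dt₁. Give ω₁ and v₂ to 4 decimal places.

heading to target = atan2(4.5−-3.5, -1−-1) = 1.5708
Δθ = wrap(1.5708 − 2.6180) = -1.0472; ω₁ = Δθ/dt₁ = -0.5236
distance = √((-1−-1)² + (4.5−-3.5)²) = 8.0000; v₂ = distance/dt₂ = 3.2000

ω₁ = -0.5236, v₂ = 3.2000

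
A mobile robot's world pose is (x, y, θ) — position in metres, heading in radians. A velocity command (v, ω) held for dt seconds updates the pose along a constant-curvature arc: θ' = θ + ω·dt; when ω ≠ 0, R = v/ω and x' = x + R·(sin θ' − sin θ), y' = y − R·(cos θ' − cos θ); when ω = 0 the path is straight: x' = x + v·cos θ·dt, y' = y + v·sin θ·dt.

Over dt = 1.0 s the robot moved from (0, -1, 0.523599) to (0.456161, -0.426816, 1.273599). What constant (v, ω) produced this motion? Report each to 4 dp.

v = 0.7500, ω = 0.7500

Δθ = 1.273599 − 0.523599 = 0.750000
ω = Δθ/dt = 0.750000/1.0 = 0.7500
R = −Δy/(cos θ' − cos θ) = 1.0000
v = R·ω = 1.0000·0.7500 = 0.7500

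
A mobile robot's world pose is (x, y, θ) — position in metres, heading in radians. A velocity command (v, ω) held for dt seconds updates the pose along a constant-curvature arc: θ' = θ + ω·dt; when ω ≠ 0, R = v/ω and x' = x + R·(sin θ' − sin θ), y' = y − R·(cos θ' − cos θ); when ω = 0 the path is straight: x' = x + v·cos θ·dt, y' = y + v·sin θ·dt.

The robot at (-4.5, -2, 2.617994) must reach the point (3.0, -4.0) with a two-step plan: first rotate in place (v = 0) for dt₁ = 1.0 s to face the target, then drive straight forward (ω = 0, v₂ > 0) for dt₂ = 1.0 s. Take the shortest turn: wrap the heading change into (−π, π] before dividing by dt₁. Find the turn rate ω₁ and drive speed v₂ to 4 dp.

heading to target = atan2(-4−-2, 3−-4.5) = -0.2606
Δθ = wrap(-0.2606 − 2.6180) = -2.8786; ω₁ = Δθ/dt₁ = -2.8786
distance = √((3−-4.5)² + (-4−-2)²) = 7.7621; v₂ = distance/dt₂ = 7.7621

ω₁ = -2.8786, v₂ = 7.7621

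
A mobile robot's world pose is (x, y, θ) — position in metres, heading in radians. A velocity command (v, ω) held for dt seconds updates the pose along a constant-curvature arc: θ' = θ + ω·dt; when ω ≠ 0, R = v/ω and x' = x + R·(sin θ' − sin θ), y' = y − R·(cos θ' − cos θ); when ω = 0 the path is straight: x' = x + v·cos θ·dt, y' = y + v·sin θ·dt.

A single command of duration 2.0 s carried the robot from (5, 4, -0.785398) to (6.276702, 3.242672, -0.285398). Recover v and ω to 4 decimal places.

v = 0.7500, ω = 0.2500

Δθ = -0.285398 − -0.785398 = 0.500000
ω = Δθ/dt = 0.500000/2.0 = 0.2500
R = Δx/(sin θ' − sin θ) = 3.0000
v = R·ω = 3.0000·0.2500 = 0.7500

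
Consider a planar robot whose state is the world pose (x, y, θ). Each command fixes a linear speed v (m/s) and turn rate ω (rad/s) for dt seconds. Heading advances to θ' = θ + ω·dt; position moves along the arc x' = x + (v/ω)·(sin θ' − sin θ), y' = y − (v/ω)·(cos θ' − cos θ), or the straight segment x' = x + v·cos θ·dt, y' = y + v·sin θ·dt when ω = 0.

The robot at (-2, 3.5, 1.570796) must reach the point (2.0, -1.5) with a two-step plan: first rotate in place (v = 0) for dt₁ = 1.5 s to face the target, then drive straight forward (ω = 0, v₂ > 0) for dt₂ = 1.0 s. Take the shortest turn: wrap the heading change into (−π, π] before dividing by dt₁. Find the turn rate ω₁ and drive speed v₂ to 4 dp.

ω₁ = -1.6446, v₂ = 6.4031

heading to target = atan2(-1.5−3.5, 2−-2) = -0.8961
Δθ = wrap(-0.8961 − 1.5708) = -2.4669; ω₁ = Δθ/dt₁ = -1.6446
distance = √((2−-2)² + (-1.5−3.5)²) = 6.4031; v₂ = distance/dt₂ = 6.4031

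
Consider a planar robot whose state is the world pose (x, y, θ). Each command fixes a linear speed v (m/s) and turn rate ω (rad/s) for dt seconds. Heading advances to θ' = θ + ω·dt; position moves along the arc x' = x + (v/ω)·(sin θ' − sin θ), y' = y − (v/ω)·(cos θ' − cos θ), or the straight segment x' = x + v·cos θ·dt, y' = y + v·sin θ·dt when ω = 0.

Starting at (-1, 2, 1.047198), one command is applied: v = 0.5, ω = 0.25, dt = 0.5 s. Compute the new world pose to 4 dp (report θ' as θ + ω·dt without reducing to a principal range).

(-0.8888, 2.2237, 1.1722)

θ' = 1.0472 + 0.25·0.5 = 1.1722
R = v/ω = 0.5/0.25 = 2.0000
x' = -1 + 2.0000·(sin 1.1722 − sin 1.0472) = -0.8888
y' = 2 − 2.0000·(cos 1.1722 − cos 1.0472) = 2.2237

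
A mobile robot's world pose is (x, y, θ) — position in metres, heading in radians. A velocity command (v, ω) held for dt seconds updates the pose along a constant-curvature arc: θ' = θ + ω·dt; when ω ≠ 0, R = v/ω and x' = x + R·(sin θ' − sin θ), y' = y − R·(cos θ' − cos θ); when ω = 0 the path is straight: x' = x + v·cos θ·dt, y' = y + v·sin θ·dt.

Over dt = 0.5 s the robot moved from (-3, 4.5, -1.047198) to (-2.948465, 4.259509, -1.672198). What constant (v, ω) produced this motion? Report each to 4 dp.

v = 0.5000, ω = -1.2500

Δθ = -1.672198 − -1.047198 = -0.625000
ω = Δθ/dt = -0.625000/0.5 = -1.2500
R = −Δy/(cos θ' − cos θ) = -0.4000
v = R·ω = -0.4000·-1.2500 = 0.5000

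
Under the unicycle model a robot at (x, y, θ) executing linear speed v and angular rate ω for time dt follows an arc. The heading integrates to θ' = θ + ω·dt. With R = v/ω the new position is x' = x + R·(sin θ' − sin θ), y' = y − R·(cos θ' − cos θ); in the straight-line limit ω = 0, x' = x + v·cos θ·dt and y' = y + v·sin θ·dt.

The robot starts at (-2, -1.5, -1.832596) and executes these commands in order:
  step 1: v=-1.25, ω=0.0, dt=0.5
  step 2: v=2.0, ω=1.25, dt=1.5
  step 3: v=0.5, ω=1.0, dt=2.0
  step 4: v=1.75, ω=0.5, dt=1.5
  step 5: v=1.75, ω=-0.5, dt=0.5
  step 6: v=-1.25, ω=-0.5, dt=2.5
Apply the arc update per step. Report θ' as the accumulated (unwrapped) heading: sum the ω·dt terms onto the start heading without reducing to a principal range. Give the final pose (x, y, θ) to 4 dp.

(-1.5038, -2.8366, 1.2924)

step 1: θ'=-1.8326 (straight) → pose (-1.8382, -0.8963, -1.8326)
step 2: θ'=0.0424 (R=1.6000) → pose (-0.2249, -2.9090, 0.0424)
step 3: θ'=2.0424 (R=0.5000) → pose (0.1993, -2.1823, 2.0424)
step 4: θ'=2.7924 (R=3.5000) → pose (-1.7212, -0.4836, 2.7924)
step 5: θ'=2.5424 (R=-3.5000) → pose (-2.4976, -0.0851, 2.5424)
step 6: θ'=1.2924 (R=2.5000) → pose (-1.5038, -2.8366, 1.2924)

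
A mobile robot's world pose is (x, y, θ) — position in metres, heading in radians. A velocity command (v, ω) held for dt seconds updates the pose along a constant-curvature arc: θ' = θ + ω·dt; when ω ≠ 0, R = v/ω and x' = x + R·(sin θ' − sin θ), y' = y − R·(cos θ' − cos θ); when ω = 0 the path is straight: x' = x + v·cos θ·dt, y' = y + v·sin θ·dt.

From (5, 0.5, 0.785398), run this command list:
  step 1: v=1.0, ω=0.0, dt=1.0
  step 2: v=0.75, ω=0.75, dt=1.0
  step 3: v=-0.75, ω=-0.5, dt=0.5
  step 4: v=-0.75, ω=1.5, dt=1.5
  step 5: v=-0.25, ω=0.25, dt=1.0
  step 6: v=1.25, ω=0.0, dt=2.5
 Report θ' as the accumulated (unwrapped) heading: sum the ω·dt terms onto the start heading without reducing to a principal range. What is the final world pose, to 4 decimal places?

step 1: θ'=0.7854 (straight) → pose (5.7071, 1.2071, 0.7854)
step 2: θ'=1.5354 (R=1.0000) → pose (5.9994, 1.8788, 1.5354)
step 3: θ'=1.2854 (R=1.5000) → pose (5.9396, 1.5096, 1.2854)
step 4: θ'=3.5354 (R=-0.5000) → pose (6.6113, 0.9071, 3.5354)
step 5: θ'=3.7854 (R=-1.0000) → pose (6.8278, 1.0307, 3.7854)
step 6: θ'=3.7854 (straight) → pose (4.3284, -0.8450, 3.7854)

(4.3284, -0.8450, 3.7854)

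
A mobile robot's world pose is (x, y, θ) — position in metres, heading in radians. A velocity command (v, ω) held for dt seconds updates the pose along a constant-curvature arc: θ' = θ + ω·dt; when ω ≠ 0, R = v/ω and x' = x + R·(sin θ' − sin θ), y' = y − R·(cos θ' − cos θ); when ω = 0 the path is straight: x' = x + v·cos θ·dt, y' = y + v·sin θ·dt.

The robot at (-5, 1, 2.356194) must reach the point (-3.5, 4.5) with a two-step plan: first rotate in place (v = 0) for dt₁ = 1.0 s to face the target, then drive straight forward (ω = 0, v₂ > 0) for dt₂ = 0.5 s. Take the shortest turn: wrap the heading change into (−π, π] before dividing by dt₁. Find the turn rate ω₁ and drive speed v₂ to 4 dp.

heading to target = atan2(4.5−1, -3.5−-5) = 1.1659
Δθ = wrap(1.1659 − 2.3562) = -1.1903; ω₁ = Δθ/dt₁ = -1.1903
distance = √((-3.5−-5)² + (4.5−1)²) = 3.8079; v₂ = distance/dt₂ = 7.6158

ω₁ = -1.1903, v₂ = 7.6158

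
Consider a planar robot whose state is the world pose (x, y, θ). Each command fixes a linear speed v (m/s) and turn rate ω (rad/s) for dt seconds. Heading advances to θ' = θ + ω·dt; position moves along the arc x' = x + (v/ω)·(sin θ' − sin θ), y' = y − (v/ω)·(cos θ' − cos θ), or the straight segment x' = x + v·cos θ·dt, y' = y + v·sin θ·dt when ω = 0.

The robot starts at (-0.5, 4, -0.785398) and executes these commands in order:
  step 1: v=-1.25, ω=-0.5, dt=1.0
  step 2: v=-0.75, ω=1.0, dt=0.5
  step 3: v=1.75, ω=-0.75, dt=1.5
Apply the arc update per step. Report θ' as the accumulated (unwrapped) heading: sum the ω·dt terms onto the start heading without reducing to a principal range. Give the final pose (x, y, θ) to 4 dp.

step 1: θ'=-1.2854 (R=2.5000) → pose (-1.1311, 5.0639, -1.2854)
step 2: θ'=-0.7854 (R=-0.7500) → pose (-1.3204, 5.3831, -0.7854)
step 3: θ'=-1.9104 (R=-2.3333) → pose (-0.7703, 2.9559, -1.9104)

(-0.7703, 2.9559, -1.9104)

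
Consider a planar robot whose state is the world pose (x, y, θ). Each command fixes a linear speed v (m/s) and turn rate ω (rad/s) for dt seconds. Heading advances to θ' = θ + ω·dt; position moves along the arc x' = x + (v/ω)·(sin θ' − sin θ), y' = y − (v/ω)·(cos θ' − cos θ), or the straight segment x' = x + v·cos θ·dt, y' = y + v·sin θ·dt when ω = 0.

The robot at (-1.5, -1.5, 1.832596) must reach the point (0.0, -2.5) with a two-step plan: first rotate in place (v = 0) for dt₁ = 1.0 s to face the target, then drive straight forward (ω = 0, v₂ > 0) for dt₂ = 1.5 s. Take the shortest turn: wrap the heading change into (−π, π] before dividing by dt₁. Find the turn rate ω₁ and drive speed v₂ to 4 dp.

heading to target = atan2(-2.5−-1.5, 0−-1.5) = -0.5880
Δθ = wrap(-0.5880 − 1.8326) = -2.4206; ω₁ = Δθ/dt₁ = -2.4206
distance = √((0−-1.5)² + (-2.5−-1.5)²) = 1.8028; v₂ = distance/dt₂ = 1.2019

ω₁ = -2.4206, v₂ = 1.2019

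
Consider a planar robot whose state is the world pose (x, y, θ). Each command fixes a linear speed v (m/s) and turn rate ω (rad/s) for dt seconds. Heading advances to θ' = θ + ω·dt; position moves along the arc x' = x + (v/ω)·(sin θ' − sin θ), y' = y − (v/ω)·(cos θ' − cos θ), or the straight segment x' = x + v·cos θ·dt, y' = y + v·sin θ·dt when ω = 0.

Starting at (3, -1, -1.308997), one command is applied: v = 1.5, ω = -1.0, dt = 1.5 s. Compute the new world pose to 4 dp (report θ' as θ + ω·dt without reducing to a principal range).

θ' = -1.3090 + -1.0·1.5 = -2.8090
R = v/ω = 1.5/-1.0 = -1.5000
x' = 3 + -1.5000·(sin -2.8090 − sin -1.3090) = 2.0409
y' = -1 − -1.5000·(cos -2.8090 − cos -1.3090) = -2.8060

(2.0409, -2.8060, -2.8090)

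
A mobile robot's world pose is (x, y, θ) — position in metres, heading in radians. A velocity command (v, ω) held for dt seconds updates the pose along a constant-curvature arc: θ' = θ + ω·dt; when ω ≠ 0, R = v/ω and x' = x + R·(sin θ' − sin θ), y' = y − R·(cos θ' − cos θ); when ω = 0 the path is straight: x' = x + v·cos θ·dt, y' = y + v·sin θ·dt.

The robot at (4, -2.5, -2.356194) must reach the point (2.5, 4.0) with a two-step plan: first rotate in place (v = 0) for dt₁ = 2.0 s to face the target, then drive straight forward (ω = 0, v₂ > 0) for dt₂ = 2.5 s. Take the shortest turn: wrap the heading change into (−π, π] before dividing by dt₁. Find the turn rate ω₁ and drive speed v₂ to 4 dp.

heading to target = atan2(4−-2.5, 2.5−4) = 1.7976
Δθ = wrap(1.7976 − -2.3562) = -2.1294; ω₁ = Δθ/dt₁ = -1.0647
distance = √((2.5−4)² + (4−-2.5)²) = 6.6708; v₂ = distance/dt₂ = 2.6683

ω₁ = -1.0647, v₂ = 2.6683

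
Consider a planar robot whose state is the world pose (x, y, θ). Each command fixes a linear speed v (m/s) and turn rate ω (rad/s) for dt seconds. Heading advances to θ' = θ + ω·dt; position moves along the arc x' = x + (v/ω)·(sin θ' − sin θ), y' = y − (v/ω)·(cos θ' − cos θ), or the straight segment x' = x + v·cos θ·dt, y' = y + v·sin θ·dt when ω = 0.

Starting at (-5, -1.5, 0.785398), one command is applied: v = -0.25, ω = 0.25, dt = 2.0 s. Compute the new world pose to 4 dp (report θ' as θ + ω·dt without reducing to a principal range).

θ' = 0.7854 + 0.25·2.0 = 1.2854
R = v/ω = -0.25/0.25 = -1.0000
x' = -5 + -1.0000·(sin 1.2854 − sin 0.7854) = -5.2524
y' = -1.5 − -1.0000·(cos 1.2854 − cos 0.7854) = -1.9256

(-5.2524, -1.9256, 1.2854)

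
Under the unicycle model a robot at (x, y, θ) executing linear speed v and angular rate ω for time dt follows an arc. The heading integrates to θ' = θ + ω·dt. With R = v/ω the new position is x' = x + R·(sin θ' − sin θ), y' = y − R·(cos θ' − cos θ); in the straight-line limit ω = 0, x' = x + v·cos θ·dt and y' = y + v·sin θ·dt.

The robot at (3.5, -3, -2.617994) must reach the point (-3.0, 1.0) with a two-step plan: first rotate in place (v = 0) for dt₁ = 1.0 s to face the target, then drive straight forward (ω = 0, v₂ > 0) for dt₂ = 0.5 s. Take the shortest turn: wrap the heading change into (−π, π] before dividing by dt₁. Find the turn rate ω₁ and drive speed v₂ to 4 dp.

heading to target = atan2(1−-3, -3−3.5) = 2.5899
Δθ = wrap(2.5899 − -2.6180) = -1.0753; ω₁ = Δθ/dt₁ = -1.0753
distance = √((-3−3.5)² + (1−-3)²) = 7.6322; v₂ = distance/dt₂ = 15.2643

ω₁ = -1.0753, v₂ = 15.2643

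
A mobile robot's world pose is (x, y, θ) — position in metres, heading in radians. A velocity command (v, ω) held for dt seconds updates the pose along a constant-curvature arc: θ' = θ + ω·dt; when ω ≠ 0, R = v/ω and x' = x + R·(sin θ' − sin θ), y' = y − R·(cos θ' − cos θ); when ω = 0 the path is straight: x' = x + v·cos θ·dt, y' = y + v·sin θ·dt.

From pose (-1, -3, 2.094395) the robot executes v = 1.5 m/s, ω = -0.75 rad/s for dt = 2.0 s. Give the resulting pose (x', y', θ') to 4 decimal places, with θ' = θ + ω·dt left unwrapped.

θ' = 2.0944 + -0.75·2.0 = 0.5944
R = v/ω = 1.5/-0.75 = -2.0000
x' = -1 + -2.0000·(sin 0.5944 − sin 2.0944) = -0.3880
y' = -3 − -2.0000·(cos 0.5944 − cos 2.0944) = -0.3430

(-0.3880, -0.3430, 0.5944)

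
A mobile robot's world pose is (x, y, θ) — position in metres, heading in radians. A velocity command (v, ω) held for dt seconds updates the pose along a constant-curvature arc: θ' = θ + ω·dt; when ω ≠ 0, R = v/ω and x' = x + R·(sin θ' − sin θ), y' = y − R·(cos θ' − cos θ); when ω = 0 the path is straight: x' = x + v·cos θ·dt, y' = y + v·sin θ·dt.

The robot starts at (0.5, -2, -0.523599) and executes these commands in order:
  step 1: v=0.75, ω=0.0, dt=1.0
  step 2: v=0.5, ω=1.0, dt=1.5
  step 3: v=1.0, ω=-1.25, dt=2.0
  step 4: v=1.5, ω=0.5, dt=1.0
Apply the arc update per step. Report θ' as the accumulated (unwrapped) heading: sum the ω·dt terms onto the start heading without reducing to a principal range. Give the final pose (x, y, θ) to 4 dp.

(3.7104, -4.0516, -1.0236)

step 1: θ'=-0.5236 (straight) → pose (1.1495, -2.3750, -0.5236)
step 2: θ'=0.9764 (R=0.5000) → pose (1.8138, -2.2220, 0.9764)
step 3: θ'=-1.5236 (R=-0.8000) → pose (3.2757, -2.6323, -1.5236)
step 4: θ'=-1.0236 (R=3.0000) → pose (3.7104, -4.0516, -1.0236)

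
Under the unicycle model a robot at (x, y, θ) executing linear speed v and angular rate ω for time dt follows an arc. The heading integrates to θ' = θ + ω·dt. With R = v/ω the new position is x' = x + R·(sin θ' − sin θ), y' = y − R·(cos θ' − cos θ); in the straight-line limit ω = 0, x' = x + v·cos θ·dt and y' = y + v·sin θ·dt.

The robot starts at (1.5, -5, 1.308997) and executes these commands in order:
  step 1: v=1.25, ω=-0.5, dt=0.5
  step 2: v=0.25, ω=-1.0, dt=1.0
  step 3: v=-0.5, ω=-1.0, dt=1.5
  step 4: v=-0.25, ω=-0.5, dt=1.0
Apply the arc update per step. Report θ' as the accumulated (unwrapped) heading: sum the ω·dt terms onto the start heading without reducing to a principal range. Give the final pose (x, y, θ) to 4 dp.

step 1: θ'=1.0590 (R=-2.5000) → pose (1.7352, -4.4227, 1.0590)
step 2: θ'=0.0590 (R=-0.2500) → pose (1.9384, -4.2956, 0.0590)
step 3: θ'=-1.4410 (R=0.5000) → pose (1.4131, -3.8611, -1.4410)
step 4: θ'=-1.9410 (R=0.5000) → pose (1.4428, -3.6155, -1.9410)

(1.4428, -3.6155, -1.9410)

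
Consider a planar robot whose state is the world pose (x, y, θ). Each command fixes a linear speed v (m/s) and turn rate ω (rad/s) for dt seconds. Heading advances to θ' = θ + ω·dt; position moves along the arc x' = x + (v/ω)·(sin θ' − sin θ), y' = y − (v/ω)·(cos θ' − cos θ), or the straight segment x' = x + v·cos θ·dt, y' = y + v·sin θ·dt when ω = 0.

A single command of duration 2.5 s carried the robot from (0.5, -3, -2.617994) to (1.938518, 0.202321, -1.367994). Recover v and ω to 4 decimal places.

v = -1.5000, ω = 0.5000

Δθ = -1.367994 − -2.617994 = 1.250000
ω = Δθ/dt = 1.250000/2.5 = 0.5000
R = −Δy/(cos θ' − cos θ) = -3.0000
v = R·ω = -3.0000·0.5000 = -1.5000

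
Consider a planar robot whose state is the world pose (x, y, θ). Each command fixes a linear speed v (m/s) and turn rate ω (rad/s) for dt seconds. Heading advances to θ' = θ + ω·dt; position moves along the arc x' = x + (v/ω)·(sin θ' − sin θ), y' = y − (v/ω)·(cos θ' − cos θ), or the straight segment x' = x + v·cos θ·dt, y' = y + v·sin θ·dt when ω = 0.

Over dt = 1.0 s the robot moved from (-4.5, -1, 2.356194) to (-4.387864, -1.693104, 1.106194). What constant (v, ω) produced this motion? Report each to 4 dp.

Δθ = 1.106194 − 2.356194 = -1.250000
ω = Δθ/dt = -1.250000/1.0 = -1.2500
R = −Δy/(cos θ' − cos θ) = 0.6000
v = R·ω = 0.6000·-1.2500 = -0.7500

v = -0.7500, ω = -1.2500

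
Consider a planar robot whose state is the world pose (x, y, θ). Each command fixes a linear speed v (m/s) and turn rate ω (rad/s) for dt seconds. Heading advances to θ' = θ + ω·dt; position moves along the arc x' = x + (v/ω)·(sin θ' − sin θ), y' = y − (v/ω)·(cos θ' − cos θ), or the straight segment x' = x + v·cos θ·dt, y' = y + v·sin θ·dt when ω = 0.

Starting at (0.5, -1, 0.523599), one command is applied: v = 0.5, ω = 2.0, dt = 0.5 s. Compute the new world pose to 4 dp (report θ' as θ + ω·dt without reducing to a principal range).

θ' = 0.5236 + 2.0·0.5 = 1.5236
R = v/ω = 0.5/2.0 = 0.2500
x' = 0.5 + 0.2500·(sin 1.5236 − sin 0.5236) = 0.6247
y' = -1 − 0.2500·(cos 1.5236 − cos 0.5236) = -0.7953

(0.6247, -0.7953, 1.5236)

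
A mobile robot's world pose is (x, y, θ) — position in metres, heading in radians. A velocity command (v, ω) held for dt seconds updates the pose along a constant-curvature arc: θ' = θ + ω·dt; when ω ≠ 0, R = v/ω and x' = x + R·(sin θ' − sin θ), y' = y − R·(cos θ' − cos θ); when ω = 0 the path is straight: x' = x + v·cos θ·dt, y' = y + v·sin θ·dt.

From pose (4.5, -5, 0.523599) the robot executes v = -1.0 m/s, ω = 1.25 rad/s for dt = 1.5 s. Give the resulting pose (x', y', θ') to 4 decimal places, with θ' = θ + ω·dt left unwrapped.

θ' = 0.5236 + 1.25·1.5 = 2.3986
R = v/ω = -1.0/1.25 = -0.8000
x' = 4.5 + -0.8000·(sin 2.3986 − sin 0.5236) = 4.3588
y' = -5 − -0.8000·(cos 2.3986 − cos 0.5236) = -6.2820

(4.3588, -6.2820, 2.3986)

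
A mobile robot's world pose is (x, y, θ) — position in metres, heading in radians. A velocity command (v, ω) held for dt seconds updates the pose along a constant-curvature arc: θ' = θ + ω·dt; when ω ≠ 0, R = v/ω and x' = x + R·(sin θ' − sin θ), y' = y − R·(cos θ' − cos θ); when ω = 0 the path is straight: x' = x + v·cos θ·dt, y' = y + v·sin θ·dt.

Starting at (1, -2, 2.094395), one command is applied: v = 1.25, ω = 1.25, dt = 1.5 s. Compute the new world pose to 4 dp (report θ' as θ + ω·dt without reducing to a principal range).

θ' = 2.0944 + 1.25·1.5 = 3.9694
R = v/ω = 1.25/1.25 = 1.0000
x' = 1 + 1.0000·(sin 3.9694 − sin 2.0944) = -0.6025
y' = -2 − 1.0000·(cos 3.9694 − cos 2.0944) = -1.8235

(-0.6025, -1.8235, 3.9694)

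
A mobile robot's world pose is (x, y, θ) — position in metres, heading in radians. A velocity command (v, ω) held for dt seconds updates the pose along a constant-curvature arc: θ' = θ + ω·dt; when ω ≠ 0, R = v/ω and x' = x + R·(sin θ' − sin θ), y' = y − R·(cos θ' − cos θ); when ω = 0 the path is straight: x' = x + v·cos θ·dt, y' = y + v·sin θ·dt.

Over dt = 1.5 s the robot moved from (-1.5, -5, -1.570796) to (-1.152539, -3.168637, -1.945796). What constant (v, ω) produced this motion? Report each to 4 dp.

v = -1.2500, ω = -0.2500

Δθ = -1.945796 − -1.570796 = -0.375000
ω = Δθ/dt = -0.375000/1.5 = -0.2500
R = −Δy/(cos θ' − cos θ) = 5.0000
v = R·ω = 5.0000·-0.2500 = -1.2500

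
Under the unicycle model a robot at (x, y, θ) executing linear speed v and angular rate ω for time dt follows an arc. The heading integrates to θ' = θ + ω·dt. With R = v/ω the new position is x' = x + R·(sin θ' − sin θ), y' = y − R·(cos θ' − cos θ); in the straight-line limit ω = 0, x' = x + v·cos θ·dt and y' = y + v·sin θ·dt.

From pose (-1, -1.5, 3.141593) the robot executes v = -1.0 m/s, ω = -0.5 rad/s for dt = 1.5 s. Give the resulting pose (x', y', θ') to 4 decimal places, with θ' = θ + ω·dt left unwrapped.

(0.3633, -2.0366, 2.3916)

θ' = 3.1416 + -0.5·1.5 = 2.3916
R = v/ω = -1.0/-0.5 = 2.0000
x' = -1 + 2.0000·(sin 2.3916 − sin 3.1416) = 0.3633
y' = -1.5 − 2.0000·(cos 2.3916 − cos 3.1416) = -2.0366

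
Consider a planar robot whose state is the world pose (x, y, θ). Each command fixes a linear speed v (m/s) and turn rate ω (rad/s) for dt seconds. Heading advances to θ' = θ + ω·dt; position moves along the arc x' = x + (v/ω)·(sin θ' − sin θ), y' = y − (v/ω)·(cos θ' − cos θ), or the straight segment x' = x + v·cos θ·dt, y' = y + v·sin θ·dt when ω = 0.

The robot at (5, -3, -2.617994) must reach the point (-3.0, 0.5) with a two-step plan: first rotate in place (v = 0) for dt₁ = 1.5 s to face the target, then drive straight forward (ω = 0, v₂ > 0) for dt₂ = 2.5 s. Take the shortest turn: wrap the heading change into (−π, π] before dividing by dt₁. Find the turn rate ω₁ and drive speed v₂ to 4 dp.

ω₁ = -0.6240, v₂ = 3.4928

heading to target = atan2(0.5−-3, -3−5) = 2.7292
Δθ = wrap(2.7292 − -2.6180) = -0.9360; ω₁ = Δθ/dt₁ = -0.6240
distance = √((-3−5)² + (0.5−-3)²) = 8.7321; v₂ = distance/dt₂ = 3.4928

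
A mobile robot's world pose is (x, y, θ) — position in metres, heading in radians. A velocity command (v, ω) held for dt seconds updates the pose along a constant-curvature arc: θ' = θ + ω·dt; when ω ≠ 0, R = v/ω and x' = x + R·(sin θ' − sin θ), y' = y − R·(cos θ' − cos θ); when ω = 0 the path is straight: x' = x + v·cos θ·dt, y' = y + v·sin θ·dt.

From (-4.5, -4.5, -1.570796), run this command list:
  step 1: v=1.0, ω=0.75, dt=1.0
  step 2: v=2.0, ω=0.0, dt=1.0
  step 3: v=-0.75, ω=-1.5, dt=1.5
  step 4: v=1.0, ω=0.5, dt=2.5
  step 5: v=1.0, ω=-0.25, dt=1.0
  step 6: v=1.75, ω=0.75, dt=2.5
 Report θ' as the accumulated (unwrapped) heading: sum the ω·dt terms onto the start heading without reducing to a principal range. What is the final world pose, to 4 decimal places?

(-3.0164, -11.8683, -0.1958)

step 1: θ'=-0.8208 (R=1.3333) → pose (-4.1423, -5.4089, -0.8208)
step 2: θ'=-0.8208 (straight) → pose (-2.7790, -6.8722, -0.8208)
step 3: θ'=-3.0708 (R=0.5000) → pose (-2.4485, -6.0327, -3.0708)
step 4: θ'=-1.8208 (R=2.0000) → pose (-4.2448, -7.5328, -1.8208)
step 5: θ'=-2.0708 (R=-4.0000) → pose (-4.6102, -8.4609, -2.0708)
step 6: θ'=-0.1958 (R=2.3333) → pose (-3.0164, -11.8683, -0.1958)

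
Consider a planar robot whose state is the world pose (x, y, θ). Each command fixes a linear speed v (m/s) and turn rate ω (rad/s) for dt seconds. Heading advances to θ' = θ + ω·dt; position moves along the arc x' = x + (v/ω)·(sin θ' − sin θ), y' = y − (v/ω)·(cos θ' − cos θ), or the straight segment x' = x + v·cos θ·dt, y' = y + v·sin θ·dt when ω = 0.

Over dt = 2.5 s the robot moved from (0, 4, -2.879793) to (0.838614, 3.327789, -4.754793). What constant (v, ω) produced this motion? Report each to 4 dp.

v = -0.5000, ω = -0.7500

Δθ = -4.754793 − -2.879793 = -1.875000
ω = Δθ/dt = -1.875000/2.5 = -0.7500
R = Δx/(sin θ' − sin θ) = 0.6667
v = R·ω = 0.6667·-0.7500 = -0.5000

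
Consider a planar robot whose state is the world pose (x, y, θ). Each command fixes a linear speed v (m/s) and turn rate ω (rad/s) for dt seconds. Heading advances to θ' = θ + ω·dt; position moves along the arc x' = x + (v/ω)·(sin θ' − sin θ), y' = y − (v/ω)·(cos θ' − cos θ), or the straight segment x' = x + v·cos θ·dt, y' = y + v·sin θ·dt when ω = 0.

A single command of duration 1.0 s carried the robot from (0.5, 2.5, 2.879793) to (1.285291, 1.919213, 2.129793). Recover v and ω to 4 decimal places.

v = -1.0000, ω = -0.7500

Δθ = 2.129793 − 2.879793 = -0.750000
ω = Δθ/dt = -0.750000/1.0 = -0.7500
R = Δx/(sin θ' − sin θ) = 1.3333
v = R·ω = 1.3333·-0.7500 = -1.0000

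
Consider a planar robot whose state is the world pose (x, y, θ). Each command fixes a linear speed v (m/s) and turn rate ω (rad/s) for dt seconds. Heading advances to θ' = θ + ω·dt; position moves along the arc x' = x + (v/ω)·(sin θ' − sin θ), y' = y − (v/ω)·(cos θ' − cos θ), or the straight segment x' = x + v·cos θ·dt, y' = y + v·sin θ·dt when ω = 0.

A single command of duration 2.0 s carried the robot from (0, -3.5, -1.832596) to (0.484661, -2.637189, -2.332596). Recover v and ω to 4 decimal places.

v = -0.5000, ω = -0.2500

Δθ = -2.332596 − -1.832596 = -0.500000
ω = Δθ/dt = -0.500000/2.0 = -0.2500
R = −Δy/(cos θ' − cos θ) = 2.0000
v = R·ω = 2.0000·-0.2500 = -0.5000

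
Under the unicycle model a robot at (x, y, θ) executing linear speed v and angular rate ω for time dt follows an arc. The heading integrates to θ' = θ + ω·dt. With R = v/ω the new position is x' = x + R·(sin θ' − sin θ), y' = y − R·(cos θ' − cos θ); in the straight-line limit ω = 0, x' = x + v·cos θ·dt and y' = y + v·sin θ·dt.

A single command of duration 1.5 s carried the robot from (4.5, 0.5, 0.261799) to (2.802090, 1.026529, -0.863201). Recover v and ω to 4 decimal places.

v = -1.2500, ω = -0.7500

Δθ = -0.863201 − 0.261799 = -1.125000
ω = Δθ/dt = -1.125000/1.5 = -0.7500
R = Δx/(sin θ' − sin θ) = 1.6667
v = R·ω = 1.6667·-0.7500 = -1.2500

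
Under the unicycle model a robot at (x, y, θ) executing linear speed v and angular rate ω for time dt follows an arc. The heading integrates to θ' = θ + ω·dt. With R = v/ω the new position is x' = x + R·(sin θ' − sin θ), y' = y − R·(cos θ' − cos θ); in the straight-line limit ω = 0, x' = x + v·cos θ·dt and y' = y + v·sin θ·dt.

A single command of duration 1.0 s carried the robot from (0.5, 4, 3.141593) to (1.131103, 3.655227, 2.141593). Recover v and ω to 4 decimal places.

v = -0.7500, ω = -1.0000

Δθ = 2.141593 − 3.141593 = -1.000000
ω = Δθ/dt = -1.000000/1.0 = -1.0000
R = Δx/(sin θ' − sin θ) = 0.7500
v = R·ω = 0.7500·-1.0000 = -0.7500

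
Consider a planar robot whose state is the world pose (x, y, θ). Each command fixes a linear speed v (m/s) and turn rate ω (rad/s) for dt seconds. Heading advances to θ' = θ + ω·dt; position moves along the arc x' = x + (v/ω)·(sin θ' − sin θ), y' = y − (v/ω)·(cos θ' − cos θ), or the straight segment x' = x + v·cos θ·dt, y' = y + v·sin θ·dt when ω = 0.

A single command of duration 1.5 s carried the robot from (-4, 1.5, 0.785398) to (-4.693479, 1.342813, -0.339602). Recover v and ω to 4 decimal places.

Δθ = -0.339602 − 0.785398 = -1.125000
ω = Δθ/dt = -1.125000/1.5 = -0.7500
R = Δx/(sin θ' − sin θ) = 0.6667
v = R·ω = 0.6667·-0.7500 = -0.5000

v = -0.5000, ω = -0.7500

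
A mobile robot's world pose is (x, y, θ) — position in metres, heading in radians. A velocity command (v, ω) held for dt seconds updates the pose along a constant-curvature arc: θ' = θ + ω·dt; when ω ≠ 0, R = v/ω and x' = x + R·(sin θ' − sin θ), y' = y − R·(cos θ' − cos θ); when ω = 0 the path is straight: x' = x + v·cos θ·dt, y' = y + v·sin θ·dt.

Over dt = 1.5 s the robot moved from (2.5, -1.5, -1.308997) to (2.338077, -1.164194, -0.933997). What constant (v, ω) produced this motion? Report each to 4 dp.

v = -0.2500, ω = 0.2500

Δθ = -0.933997 − -1.308997 = 0.375000
ω = Δθ/dt = 0.375000/1.5 = 0.2500
R = −Δy/(cos θ' − cos θ) = -1.0000
v = R·ω = -1.0000·0.2500 = -0.2500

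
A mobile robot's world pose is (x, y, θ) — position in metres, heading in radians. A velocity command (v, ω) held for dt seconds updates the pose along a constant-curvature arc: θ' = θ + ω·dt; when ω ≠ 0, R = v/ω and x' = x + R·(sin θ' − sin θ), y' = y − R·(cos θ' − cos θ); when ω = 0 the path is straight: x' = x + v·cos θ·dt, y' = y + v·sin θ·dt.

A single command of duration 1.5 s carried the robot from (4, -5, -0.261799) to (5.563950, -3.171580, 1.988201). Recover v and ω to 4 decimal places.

v = 2.0000, ω = 1.5000

Δθ = 1.988201 − -0.261799 = 2.250000
ω = Δθ/dt = 2.250000/1.5 = 1.5000
R = −Δy/(cos θ' − cos θ) = 1.3333
v = R·ω = 1.3333·1.5000 = 2.0000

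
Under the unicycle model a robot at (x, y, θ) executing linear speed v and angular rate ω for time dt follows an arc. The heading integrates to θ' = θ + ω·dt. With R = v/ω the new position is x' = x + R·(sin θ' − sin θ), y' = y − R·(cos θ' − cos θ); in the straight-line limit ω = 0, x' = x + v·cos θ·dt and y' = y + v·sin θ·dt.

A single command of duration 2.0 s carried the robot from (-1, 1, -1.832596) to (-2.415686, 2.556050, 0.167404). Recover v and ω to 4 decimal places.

Δθ = 0.167404 − -1.832596 = 2.000000
ω = Δθ/dt = 2.000000/2.0 = 1.0000
R = −Δy/(cos θ' − cos θ) = -1.2500
v = R·ω = -1.2500·1.0000 = -1.2500

v = -1.2500, ω = 1.0000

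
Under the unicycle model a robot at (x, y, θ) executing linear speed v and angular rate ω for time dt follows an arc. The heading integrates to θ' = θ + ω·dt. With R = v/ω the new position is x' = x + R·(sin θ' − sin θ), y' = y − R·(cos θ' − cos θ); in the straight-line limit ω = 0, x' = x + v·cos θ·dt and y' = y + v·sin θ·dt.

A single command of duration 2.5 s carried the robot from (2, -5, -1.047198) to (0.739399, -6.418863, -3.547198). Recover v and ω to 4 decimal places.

v = 1.0000, ω = -1.0000

Δθ = -3.547198 − -1.047198 = -2.500000
ω = Δθ/dt = -2.500000/2.5 = -1.0000
R = −Δy/(cos θ' − cos θ) = -1.0000
v = R·ω = -1.0000·-1.0000 = 1.0000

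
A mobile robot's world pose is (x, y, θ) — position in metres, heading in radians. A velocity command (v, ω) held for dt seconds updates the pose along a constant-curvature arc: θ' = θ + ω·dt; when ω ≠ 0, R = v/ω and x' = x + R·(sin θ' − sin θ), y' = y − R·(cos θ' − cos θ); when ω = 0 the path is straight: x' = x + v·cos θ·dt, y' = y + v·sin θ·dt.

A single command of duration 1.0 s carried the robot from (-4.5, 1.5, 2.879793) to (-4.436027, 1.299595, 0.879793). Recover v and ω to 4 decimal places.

Δθ = 0.879793 − 2.879793 = -2.000000
ω = Δθ/dt = -2.000000/1.0 = -2.0000
R = −Δy/(cos θ' − cos θ) = 0.1250
v = R·ω = 0.1250·-2.0000 = -0.2500

v = -0.2500, ω = -2.0000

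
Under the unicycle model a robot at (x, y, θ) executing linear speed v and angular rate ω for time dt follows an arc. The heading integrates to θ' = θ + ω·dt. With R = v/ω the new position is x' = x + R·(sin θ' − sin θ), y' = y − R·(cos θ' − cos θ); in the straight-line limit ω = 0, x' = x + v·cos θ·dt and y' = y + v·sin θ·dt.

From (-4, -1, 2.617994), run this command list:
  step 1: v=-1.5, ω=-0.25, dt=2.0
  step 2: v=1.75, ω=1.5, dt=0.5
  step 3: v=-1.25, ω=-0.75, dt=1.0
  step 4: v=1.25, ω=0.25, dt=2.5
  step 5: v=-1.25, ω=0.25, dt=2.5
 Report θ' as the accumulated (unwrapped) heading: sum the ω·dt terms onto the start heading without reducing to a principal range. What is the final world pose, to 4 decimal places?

(-0.8505, -1.5535, 3.3680)

step 1: θ'=2.1180 (R=6.0000) → pose (-1.8761, -3.0744, 2.1180)
step 2: θ'=2.8680 (R=1.1667) → pose (-2.5572, -2.5581, 2.8680)
step 3: θ'=2.1180 (R=1.6667) → pose (-1.5842, -3.2956, 2.1180)
step 4: θ'=2.7430 (R=5.0000) → pose (-3.9135, -1.2891, 2.7430)
step 5: θ'=3.3680 (R=-5.0000) → pose (-0.8505, -1.5535, 3.3680)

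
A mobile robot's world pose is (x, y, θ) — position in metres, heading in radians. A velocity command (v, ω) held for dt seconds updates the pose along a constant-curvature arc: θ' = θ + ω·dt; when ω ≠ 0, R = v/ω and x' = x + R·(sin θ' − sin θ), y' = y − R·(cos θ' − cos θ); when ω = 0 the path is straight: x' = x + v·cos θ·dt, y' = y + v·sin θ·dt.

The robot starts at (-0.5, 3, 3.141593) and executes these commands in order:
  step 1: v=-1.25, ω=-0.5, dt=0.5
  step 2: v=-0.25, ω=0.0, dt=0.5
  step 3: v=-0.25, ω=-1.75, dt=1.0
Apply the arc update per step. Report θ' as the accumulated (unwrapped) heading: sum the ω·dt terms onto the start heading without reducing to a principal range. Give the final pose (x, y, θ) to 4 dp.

(0.3342, 2.6935, 1.1416)

step 1: θ'=2.8916 (R=2.5000) → pose (0.1185, 2.9223, 2.8916)
step 2: θ'=2.8916 (straight) → pose (0.2396, 2.8914, 2.8916)
step 3: θ'=1.1416 (R=0.1429) → pose (0.3342, 2.6935, 1.1416)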